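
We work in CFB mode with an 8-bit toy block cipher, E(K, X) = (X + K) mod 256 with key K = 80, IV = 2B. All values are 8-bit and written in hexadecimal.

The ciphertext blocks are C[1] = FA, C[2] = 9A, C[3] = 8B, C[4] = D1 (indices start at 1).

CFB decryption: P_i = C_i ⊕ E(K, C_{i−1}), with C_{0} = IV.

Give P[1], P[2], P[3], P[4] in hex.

P[1] = 51, P[2] = E0, P[3] = 91, P[4] = DA

P[1]: E(K, 2B) = AB; FA ⊕ AB = 51.
P[2]: E(K, FA) = 7A; 9A ⊕ 7A = E0.
P[3]: E(K, 9A) = 1A; 8B ⊕ 1A = 91.
P[4]: E(K, 8B) = 0B; D1 ⊕ 0B = DA.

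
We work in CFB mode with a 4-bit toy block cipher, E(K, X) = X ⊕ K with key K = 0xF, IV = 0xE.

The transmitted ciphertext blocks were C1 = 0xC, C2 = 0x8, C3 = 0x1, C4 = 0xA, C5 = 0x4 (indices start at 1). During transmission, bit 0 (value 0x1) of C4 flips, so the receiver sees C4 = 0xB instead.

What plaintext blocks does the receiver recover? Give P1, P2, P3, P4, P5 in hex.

P1 = 0xD, P2 = 0xB, P3 = 0x6, P4 = 0x5, P5 = 0x0

CFB decryption: P_i = C_i ⊕ E(K, C_{i−1}), with C_{0} = IV.
Only C4 changed, to 0xB. In CFB, a change in C_i flips the same bit in P_i and garbles P_{i+1}. Decrypting the received ciphertext:
P1: E(K, 0xE) = 0x1; 0xC ⊕ 0x1 = 0xD.
P2: E(K, 0xC) = 0x3; 0x8 ⊕ 0x3 = 0xB.
P3: E(K, 0x8) = 0x7; 0x1 ⊕ 0x7 = 0x6.
P4: E(K, 0x1) = 0xE; 0xB ⊕ 0xE = 0x5.
P5: E(K, 0xB) = 0x4; 0x4 ⊕ 0x4 = 0x0.
Blocks that differ from the original plaintext: P4, P5.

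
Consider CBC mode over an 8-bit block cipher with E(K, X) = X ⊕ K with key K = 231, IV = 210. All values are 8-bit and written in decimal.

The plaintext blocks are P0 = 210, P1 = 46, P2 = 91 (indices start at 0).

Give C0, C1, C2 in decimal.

C0 = 231, C1 = 46, C2 = 146

CBC encryption: C_i = E(K, P_i ⊕ C_{i−1}), with C_{−1} = IV.
C0: P0 ⊕ 210 = 0; E(K, 0) = 231.
C1: P1 ⊕ 231 = 201; E(K, 201) = 46.
C2: P2 ⊕ 46 = 117; E(K, 117) = 146.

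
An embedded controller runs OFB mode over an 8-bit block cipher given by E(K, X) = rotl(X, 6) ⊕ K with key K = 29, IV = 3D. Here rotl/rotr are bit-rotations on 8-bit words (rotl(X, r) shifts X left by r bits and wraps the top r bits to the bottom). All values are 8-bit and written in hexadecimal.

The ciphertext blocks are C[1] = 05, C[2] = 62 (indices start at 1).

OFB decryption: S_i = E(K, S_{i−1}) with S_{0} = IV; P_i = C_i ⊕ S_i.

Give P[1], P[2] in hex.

P[1] = 63, P[2] = D2

P[1]: S = E(K, 3D) = 66; 05 ⊕ 66 = 63.
P[2]: S = E(K, 66) = B0; 62 ⊕ B0 = D2.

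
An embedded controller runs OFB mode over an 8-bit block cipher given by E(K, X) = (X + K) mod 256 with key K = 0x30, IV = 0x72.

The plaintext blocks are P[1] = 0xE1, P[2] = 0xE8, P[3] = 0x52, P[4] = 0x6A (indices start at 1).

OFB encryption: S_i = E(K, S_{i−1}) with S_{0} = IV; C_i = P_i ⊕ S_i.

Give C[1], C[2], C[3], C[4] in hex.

C[1] = 0x43, C[2] = 0x3A, C[3] = 0x50, C[4] = 0x58

C[1]: S = E(K, 0x72) = 0xA2; 0xE1 ⊕ 0xA2 = 0x43.
C[2]: S = E(K, 0xA2) = 0xD2; 0xE8 ⊕ 0xD2 = 0x3A.
C[3]: S = E(K, 0xD2) = 0x02; 0x52 ⊕ 0x02 = 0x50.
C[4]: S = E(K, 0x02) = 0x32; 0x6A ⊕ 0x32 = 0x58.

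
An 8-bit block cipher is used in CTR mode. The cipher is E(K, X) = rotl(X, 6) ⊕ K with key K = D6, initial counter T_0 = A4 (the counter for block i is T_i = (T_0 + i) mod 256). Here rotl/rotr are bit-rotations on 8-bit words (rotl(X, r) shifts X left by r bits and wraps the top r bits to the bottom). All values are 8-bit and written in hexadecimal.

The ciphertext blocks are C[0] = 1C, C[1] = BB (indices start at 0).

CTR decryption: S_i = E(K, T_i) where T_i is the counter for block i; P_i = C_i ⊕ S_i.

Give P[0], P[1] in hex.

P[0]: T = A4, S = E(K, T) = FF; 1C ⊕ FF = E3.
P[1]: T = A5, S = E(K, T) = BF; BB ⊕ BF = 04.

P[0] = E3, P[1] = 04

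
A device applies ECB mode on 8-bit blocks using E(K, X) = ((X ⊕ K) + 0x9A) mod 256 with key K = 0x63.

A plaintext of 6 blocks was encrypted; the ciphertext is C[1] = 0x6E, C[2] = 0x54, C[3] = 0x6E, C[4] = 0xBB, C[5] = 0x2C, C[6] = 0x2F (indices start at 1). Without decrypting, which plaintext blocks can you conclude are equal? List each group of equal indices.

ECB encrypts each block independently with the same key, so equal ciphertext blocks imply equal plaintext blocks.
C[1] = C[3] = 0x6E, so P[1] = P[3].

P[1] = P[3]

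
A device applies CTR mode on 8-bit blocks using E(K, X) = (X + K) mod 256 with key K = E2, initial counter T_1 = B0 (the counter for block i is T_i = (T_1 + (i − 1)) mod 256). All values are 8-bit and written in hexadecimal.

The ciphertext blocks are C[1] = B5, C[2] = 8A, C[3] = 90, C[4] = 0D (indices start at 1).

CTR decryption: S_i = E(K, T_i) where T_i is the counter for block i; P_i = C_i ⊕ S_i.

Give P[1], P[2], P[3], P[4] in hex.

P[1]: T = B0, S = E(K, T) = 92; B5 ⊕ 92 = 27.
P[2]: T = B1, S = E(K, T) = 93; 8A ⊕ 93 = 19.
P[3]: T = B2, S = E(K, T) = 94; 90 ⊕ 94 = 04.
P[4]: T = B3, S = E(K, T) = 95; 0D ⊕ 95 = 98.

P[1] = 27, P[2] = 19, P[3] = 04, P[4] = 98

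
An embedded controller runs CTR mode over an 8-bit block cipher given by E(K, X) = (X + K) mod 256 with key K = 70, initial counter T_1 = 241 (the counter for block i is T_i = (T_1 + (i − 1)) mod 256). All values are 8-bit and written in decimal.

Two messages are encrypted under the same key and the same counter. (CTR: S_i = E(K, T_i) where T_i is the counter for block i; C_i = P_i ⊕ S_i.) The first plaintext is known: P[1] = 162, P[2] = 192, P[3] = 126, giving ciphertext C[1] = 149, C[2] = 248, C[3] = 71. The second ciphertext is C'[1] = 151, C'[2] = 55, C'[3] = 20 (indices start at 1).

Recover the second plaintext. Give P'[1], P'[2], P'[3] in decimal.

In CTR with a reused counter, both messages share the same keystream S_i, so C_i ⊕ C'_i = P_i ⊕ P'_i and thus P'_i = P_i ⊕ C_i ⊕ C'_i.
P'[1]: 162 ⊕ 149 ⊕ 151 = 160.
P'[2]: 192 ⊕ 248 ⊕ 55 = 15.
P'[3]: 126 ⊕ 71 ⊕ 20 = 45.

P'[1] = 160, P'[2] = 15, P'[3] = 45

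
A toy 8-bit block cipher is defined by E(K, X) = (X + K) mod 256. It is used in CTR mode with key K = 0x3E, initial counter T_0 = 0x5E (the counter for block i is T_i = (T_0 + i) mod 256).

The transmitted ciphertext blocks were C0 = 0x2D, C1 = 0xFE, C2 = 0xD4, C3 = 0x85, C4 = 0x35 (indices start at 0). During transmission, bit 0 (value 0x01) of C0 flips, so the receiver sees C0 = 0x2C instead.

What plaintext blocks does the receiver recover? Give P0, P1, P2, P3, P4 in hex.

CTR decryption: S_i = E(K, T_i) where T_i is the counter for block i; P_i = C_i ⊕ S_i.
Only C0 changed, to 0x2C. In CTR, a change in C_i flips the same bit in P_i only; the keystream is unaffected. Decrypting the received ciphertext:
P0: T = 0x5E, S = E(K, T) = 0x9C; 0x2C ⊕ 0x9C = 0xB0.
P1: T = 0x5F, S = E(K, T) = 0x9D; 0xFE ⊕ 0x9D = 0x63.
P2: T = 0x60, S = E(K, T) = 0x9E; 0xD4 ⊕ 0x9E = 0x4A.
P3: T = 0x61, S = E(K, T) = 0x9F; 0x85 ⊕ 0x9F = 0x1A.
P4: T = 0x62, S = E(K, T) = 0xA0; 0x35 ⊕ 0xA0 = 0x95.
Blocks that differ from the original plaintext: P0.

P0 = 0xB0, P1 = 0x63, P2 = 0x4A, P3 = 0x1A, P4 = 0x95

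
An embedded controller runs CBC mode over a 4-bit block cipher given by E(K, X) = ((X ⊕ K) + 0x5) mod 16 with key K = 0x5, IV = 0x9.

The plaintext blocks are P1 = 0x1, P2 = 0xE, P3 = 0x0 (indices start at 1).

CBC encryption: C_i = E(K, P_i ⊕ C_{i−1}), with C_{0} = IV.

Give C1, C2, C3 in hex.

C1 = 0x2, C2 = 0xE, C3 = 0x0

C1: P1 ⊕ 0x9 = 0x8; E(K, 0x8) = 0x2.
C2: P2 ⊕ 0x2 = 0xC; E(K, 0xC) = 0xE.
C3: P3 ⊕ 0xE = 0xE; E(K, 0xE) = 0x0.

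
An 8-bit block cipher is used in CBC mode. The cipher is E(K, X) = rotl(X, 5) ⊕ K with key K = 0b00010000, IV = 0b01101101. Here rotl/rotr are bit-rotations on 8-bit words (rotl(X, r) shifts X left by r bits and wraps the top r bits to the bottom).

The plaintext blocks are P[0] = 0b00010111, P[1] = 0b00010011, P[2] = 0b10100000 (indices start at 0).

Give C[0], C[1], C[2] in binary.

CBC encryption: C_i = E(K, P_i ⊕ C_{i−1}), with C_{−1} = IV.
C[0]: P[0] ⊕ 0b01101101 = 0b01111010; E(K, 0b01111010) = 0b01011111.
C[1]: P[1] ⊕ 0b01011111 = 0b01001100; E(K, 0b01001100) = 0b10011001.
C[2]: P[2] ⊕ 0b10011001 = 0b00111001; E(K, 0b00111001) = 0b00110111.

C[0] = 0b01011111, C[1] = 0b10011001, C[2] = 0b00110111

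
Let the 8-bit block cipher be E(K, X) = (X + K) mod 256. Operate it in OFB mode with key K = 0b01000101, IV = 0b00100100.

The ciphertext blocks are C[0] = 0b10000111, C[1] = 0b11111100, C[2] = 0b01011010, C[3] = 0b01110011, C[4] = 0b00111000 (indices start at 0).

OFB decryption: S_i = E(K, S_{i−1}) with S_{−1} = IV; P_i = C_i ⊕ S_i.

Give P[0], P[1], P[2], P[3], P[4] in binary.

P[0]: S = E(K, 0b00100100) = 0b01101001; 0b10000111 ⊕ 0b01101001 = 0b11101110.
P[1]: S = E(K, 0b01101001) = 0b10101110; 0b11111100 ⊕ 0b10101110 = 0b01010010.
P[2]: S = E(K, 0b10101110) = 0b11110011; 0b01011010 ⊕ 0b11110011 = 0b10101001.
P[3]: S = E(K, 0b11110011) = 0b00111000; 0b01110011 ⊕ 0b00111000 = 0b01001011.
P[4]: S = E(K, 0b00111000) = 0b01111101; 0b00111000 ⊕ 0b01111101 = 0b01000101.

P[0] = 0b11101110, P[1] = 0b01010010, P[2] = 0b10101001, P[3] = 0b01001011, P[4] = 0b01000101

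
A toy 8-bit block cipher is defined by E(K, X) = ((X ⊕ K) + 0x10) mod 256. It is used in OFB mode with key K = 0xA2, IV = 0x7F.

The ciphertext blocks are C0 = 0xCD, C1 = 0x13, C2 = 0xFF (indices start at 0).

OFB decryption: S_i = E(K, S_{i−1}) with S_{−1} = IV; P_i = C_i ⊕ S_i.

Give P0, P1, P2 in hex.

P0 = 0x20, P1 = 0x4C, P2 = 0xF2

P0: S = E(K, 0x7F) = 0xED; 0xCD ⊕ 0xED = 0x20.
P1: S = E(K, 0xED) = 0x5F; 0x13 ⊕ 0x5F = 0x4C.
P2: S = E(K, 0x5F) = 0x0D; 0xFF ⊕ 0x0D = 0xF2.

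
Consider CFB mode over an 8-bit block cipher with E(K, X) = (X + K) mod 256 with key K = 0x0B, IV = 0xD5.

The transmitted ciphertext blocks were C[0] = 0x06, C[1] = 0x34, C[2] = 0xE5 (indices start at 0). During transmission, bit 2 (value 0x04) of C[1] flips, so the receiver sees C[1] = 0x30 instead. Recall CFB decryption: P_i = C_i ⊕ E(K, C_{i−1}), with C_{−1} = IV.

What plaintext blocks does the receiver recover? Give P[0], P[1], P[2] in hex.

Only C[1] changed, to 0x30. In CFB, a change in C_i flips the same bit in P_i and garbles P_{i+1}. Decrypting the received ciphertext:
P[0]: E(K, 0xD5) = 0xE0; 0x06 ⊕ 0xE0 = 0xE6.
P[1]: E(K, 0x06) = 0x11; 0x30 ⊕ 0x11 = 0x21.
P[2]: E(K, 0x30) = 0x3B; 0xE5 ⊕ 0x3B = 0xDE.
Blocks that differ from the original plaintext: P[1], P[2].

P[0] = 0xE6, P[1] = 0x21, P[2] = 0xDE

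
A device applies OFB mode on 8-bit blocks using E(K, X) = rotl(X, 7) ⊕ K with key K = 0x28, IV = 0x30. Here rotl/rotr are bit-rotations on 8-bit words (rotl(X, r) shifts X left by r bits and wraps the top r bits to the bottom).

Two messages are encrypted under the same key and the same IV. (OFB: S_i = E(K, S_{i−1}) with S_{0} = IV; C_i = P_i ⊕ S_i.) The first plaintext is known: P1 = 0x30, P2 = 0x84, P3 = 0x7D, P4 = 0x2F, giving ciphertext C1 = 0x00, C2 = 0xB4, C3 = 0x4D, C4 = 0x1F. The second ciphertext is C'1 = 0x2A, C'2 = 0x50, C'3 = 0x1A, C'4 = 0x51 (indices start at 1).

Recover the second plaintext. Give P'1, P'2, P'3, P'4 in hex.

In OFB with a reused IV, both messages share the same keystream S_i, so C_i ⊕ C'_i = P_i ⊕ P'_i and thus P'_i = P_i ⊕ C_i ⊕ C'_i.
P'1: 0x30 ⊕ 0x00 ⊕ 0x2A = 0x1A.
P'2: 0x84 ⊕ 0xB4 ⊕ 0x50 = 0x60.
P'3: 0x7D ⊕ 0x4D ⊕ 0x1A = 0x2A.
P'4: 0x2F ⊕ 0x1F ⊕ 0x51 = 0x61.

P'1 = 0x1A, P'2 = 0x60, P'3 = 0x2A, P'4 = 0x61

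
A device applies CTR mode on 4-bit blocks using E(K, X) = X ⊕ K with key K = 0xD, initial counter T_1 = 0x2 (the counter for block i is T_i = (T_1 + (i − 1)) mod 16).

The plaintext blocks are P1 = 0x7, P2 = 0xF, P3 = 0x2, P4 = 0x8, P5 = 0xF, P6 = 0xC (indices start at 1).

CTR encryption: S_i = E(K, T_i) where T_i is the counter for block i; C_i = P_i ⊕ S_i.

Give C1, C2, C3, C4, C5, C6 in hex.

C1 = 0x8, C2 = 0x1, C3 = 0xB, C4 = 0x0, C5 = 0x4, C6 = 0x6

C1: T = 0x2, S = E(K, T) = 0xF; 0x7 ⊕ 0xF = 0x8.
C2: T = 0x3, S = E(K, T) = 0xE; 0xF ⊕ 0xE = 0x1.
C3: T = 0x4, S = E(K, T) = 0x9; 0x2 ⊕ 0x9 = 0xB.
C4: T = 0x5, S = E(K, T) = 0x8; 0x8 ⊕ 0x8 = 0x0.
C5: T = 0x6, S = E(K, T) = 0xB; 0xF ⊕ 0xB = 0x4.
C6: T = 0x7, S = E(K, T) = 0xA; 0xC ⊕ 0xA = 0x6.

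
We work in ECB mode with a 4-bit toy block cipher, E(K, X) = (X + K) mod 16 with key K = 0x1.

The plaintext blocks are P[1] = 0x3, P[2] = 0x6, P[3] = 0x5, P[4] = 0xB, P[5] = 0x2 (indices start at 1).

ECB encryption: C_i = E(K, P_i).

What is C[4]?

C[4] = 0xC

C[4]: E(K, 0xB) = 0xC.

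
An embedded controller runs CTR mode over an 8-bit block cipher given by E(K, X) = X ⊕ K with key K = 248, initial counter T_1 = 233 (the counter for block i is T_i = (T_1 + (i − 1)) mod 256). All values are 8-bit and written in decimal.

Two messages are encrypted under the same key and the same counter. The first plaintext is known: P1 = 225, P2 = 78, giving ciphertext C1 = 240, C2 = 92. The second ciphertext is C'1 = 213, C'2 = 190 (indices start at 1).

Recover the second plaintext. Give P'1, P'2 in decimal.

In CTR with a reused counter, both messages share the same keystream S_i, so C_i ⊕ C'_i = P_i ⊕ P'_i and thus P'_i = P_i ⊕ C_i ⊕ C'_i.
P'1: 225 ⊕ 240 ⊕ 213 = 196.
P'2: 78 ⊕ 92 ⊕ 190 = 172.

P'1 = 196, P'2 = 172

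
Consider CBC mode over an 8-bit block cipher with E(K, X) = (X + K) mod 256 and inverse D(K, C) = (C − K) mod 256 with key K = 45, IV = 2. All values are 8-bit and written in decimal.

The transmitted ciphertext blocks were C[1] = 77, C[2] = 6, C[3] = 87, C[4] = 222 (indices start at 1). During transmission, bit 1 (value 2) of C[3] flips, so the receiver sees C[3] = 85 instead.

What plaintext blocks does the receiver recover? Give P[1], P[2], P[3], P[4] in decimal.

P[1] = 34, P[2] = 148, P[3] = 46, P[4] = 228

CBC decryption: P_i = D(K, C_i) ⊕ C_{i−1}, with C_{0} = IV.
Only C[3] changed, to 85. In CBC, a change in C_i garbles P_i and flips the same bit in P_{i+1}. Decrypting the received ciphertext:
P[1]: D(K, 77) = 32; 32 ⊕ 2 = 34.
P[2]: D(K, 6) = 217; 217 ⊕ 77 = 148.
P[3]: D(K, 85) = 40; 40 ⊕ 6 = 46.
P[4]: D(K, 222) = 177; 177 ⊕ 85 = 228.
Blocks that differ from the original plaintext: P[3], P[4].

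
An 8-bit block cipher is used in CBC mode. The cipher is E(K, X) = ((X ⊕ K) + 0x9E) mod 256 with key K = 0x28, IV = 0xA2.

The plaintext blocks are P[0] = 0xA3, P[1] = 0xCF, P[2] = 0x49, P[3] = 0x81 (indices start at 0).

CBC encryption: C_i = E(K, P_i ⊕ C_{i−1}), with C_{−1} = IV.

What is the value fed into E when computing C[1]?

0x08

C[0]: P[0] ⊕ 0xA2 = 0x01; E(K, 0x01) = 0xC7.
C[1]: P[1] ⊕ 0xC7 = 0x08; E(K, 0x08) = 0xBE.
So the input to E for block [1] is 0x08.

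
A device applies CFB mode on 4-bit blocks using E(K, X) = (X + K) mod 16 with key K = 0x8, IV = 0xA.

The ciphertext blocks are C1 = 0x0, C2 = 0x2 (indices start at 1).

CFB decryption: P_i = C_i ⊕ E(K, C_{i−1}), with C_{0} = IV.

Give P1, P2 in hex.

P1: E(K, 0xA) = 0x2; 0x0 ⊕ 0x2 = 0x2.
P2: E(K, 0x0) = 0x8; 0x2 ⊕ 0x8 = 0xA.

P1 = 0x2, P2 = 0xA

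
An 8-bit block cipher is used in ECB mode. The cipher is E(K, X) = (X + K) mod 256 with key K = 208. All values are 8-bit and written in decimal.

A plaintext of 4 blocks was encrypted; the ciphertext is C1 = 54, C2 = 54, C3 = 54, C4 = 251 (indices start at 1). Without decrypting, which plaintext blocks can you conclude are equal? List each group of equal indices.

P1 = P2 = P3

ECB encrypts each block independently with the same key, so equal ciphertext blocks imply equal plaintext blocks.
C1 = C2 = C3 = 54, so P1 = P2 = P3.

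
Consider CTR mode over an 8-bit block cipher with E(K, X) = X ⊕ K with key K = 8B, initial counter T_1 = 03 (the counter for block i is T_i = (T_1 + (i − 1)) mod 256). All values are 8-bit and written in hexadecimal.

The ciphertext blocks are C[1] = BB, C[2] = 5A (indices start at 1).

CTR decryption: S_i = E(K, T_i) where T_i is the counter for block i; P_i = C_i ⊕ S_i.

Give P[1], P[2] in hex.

P[1] = 33, P[2] = D5

P[1]: T = 03, S = E(K, T) = 88; BB ⊕ 88 = 33.
P[2]: T = 04, S = E(K, T) = 8F; 5A ⊕ 8F = D5.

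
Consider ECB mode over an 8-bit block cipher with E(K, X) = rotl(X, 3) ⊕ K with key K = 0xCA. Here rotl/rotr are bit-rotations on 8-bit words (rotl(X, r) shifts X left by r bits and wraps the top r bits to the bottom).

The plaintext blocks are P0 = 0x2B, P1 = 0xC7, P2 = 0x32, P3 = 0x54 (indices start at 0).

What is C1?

C1 = 0xF4

ECB encryption: C_i = E(K, P_i).
C1: E(K, 0xC7) = 0xF4.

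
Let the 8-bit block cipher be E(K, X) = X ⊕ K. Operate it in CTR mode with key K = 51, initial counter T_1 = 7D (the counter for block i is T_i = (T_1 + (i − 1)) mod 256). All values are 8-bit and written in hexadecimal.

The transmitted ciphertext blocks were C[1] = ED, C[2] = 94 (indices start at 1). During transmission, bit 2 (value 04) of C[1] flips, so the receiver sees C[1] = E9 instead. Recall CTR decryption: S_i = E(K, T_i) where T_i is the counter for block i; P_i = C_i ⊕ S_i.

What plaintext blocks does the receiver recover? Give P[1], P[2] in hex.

P[1] = C5, P[2] = BB

Only C[1] changed, to E9. In CTR, a change in C_i flips the same bit in P_i only; the keystream is unaffected. Decrypting the received ciphertext:
P[1]: T = 7D, S = E(K, T) = 2C; E9 ⊕ 2C = C5.
P[2]: T = 7E, S = E(K, T) = 2F; 94 ⊕ 2F = BB.
Blocks that differ from the original plaintext: P[1].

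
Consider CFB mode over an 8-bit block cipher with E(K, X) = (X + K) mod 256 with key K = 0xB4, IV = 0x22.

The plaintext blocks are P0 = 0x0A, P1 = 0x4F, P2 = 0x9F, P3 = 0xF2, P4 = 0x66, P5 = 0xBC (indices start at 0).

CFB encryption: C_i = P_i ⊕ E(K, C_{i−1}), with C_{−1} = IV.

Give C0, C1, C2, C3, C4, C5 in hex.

C0 = 0xDC, C1 = 0xDF, C2 = 0x0C, C3 = 0x32, C4 = 0x80, C5 = 0x88

C0: E(K, 0x22) = 0xD6; 0x0A ⊕ 0xD6 = 0xDC.
C1: E(K, 0xDC) = 0x90; 0x4F ⊕ 0x90 = 0xDF.
C2: E(K, 0xDF) = 0x93; 0x9F ⊕ 0x93 = 0x0C.
C3: E(K, 0x0C) = 0xC0; 0xF2 ⊕ 0xC0 = 0x32.
C4: E(K, 0x32) = 0xE6; 0x66 ⊕ 0xE6 = 0x80.
C5: E(K, 0x80) = 0x34; 0xBC ⊕ 0x34 = 0x88.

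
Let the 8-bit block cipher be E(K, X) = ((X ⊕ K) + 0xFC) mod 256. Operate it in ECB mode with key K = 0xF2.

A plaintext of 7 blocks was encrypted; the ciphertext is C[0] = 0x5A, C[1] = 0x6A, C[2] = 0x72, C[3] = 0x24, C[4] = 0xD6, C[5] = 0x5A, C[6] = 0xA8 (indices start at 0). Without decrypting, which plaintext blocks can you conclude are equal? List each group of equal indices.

P[0] = P[5]

ECB encrypts each block independently with the same key, so equal ciphertext blocks imply equal plaintext blocks.
C[0] = C[5] = 0x5A, so P[0] = P[5].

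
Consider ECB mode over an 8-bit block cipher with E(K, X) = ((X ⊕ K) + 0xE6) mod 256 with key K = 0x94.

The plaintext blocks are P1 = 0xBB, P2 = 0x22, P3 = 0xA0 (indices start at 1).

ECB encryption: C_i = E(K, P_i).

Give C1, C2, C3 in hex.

C1 = 0x15, C2 = 0x9C, C3 = 0x1A

C1: E(K, 0xBB) = 0x15.
C2: E(K, 0x22) = 0x9C.
C3: E(K, 0xA0) = 0x1A.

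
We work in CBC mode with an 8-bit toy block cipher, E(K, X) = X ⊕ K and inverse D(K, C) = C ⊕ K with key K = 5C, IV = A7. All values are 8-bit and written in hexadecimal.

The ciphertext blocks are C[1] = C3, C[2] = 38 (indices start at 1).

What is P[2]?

P[2] = A7

CBC decryption: P_i = D(K, C_i) ⊕ C_{i−1}, with C_{0} = IV.
P[2]: D(K, 38) = 64; 64 ⊕ C3 = A7.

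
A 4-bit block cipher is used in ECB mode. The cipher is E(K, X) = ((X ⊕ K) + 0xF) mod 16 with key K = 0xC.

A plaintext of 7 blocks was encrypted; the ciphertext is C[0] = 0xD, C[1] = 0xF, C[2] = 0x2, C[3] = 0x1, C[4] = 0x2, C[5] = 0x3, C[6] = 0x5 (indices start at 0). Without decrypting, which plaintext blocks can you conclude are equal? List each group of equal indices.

P[2] = P[4]

ECB encrypts each block independently with the same key, so equal ciphertext blocks imply equal plaintext blocks.
C[2] = C[4] = 0x2, so P[2] = P[4].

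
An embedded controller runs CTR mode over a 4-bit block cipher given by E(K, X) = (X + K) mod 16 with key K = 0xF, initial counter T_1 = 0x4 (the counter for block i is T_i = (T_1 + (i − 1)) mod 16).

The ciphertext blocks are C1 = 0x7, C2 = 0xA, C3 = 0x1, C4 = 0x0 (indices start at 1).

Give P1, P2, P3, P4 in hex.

P1 = 0x4, P2 = 0xE, P3 = 0x4, P4 = 0x6

CTR decryption: S_i = E(K, T_i) where T_i is the counter for block i; P_i = C_i ⊕ S_i.
P1: T = 0x4, S = E(K, T) = 0x3; 0x7 ⊕ 0x3 = 0x4.
P2: T = 0x5, S = E(K, T) = 0x4; 0xA ⊕ 0x4 = 0xE.
P3: T = 0x6, S = E(K, T) = 0x5; 0x1 ⊕ 0x5 = 0x4.
P4: T = 0x7, S = E(K, T) = 0x6; 0x0 ⊕ 0x6 = 0x6.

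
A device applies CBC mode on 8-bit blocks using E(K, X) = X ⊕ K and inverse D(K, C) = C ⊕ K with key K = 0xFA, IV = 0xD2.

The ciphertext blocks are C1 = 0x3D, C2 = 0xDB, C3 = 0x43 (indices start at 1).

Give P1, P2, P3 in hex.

CBC decryption: P_i = D(K, C_i) ⊕ C_{i−1}, with C_{0} = IV.
P1: D(K, 0x3D) = 0xC7; 0xC7 ⊕ 0xD2 = 0x15.
P2: D(K, 0xDB) = 0x21; 0x21 ⊕ 0x3D = 0x1C.
P3: D(K, 0x43) = 0xB9; 0xB9 ⊕ 0xDB = 0x62.

P1 = 0x15, P2 = 0x1C, P3 = 0x62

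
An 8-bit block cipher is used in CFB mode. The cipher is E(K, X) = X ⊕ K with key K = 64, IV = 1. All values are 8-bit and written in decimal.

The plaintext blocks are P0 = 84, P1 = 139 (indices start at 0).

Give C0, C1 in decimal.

C0 = 21, C1 = 222

CFB encryption: C_i = P_i ⊕ E(K, C_{i−1}), with C_{−1} = IV.
C0: E(K, 1) = 65; 84 ⊕ 65 = 21.
C1: E(K, 21) = 85; 139 ⊕ 85 = 222.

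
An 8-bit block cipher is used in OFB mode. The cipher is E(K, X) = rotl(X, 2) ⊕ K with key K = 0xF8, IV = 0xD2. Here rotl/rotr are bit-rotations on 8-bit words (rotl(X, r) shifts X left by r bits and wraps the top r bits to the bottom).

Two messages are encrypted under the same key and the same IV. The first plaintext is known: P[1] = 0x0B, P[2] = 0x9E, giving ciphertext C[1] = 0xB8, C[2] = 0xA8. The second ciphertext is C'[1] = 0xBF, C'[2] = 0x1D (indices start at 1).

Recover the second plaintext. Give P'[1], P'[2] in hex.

In OFB with a reused IV, both messages share the same keystream S_i, so C_i ⊕ C'_i = P_i ⊕ P'_i and thus P'_i = P_i ⊕ C_i ⊕ C'_i.
P'[1]: 0x0B ⊕ 0xB8 ⊕ 0xBF = 0x0C.
P'[2]: 0x9E ⊕ 0xA8 ⊕ 0x1D = 0x2B.

P'[1] = 0x0C, P'[2] = 0x2B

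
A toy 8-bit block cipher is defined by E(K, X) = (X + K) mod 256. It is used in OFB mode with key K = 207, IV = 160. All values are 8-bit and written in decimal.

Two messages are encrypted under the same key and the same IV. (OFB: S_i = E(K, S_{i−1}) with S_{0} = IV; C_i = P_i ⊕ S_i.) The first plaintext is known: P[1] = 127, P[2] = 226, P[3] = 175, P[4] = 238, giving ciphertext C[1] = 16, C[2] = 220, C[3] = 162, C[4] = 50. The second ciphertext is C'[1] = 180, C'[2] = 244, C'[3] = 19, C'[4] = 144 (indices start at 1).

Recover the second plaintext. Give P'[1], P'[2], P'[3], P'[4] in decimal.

In OFB with a reused IV, both messages share the same keystream S_i, so C_i ⊕ C'_i = P_i ⊕ P'_i and thus P'_i = P_i ⊕ C_i ⊕ C'_i.
P'[1]: 127 ⊕ 16 ⊕ 180 = 219.
P'[2]: 226 ⊕ 220 ⊕ 244 = 202.
P'[3]: 175 ⊕ 162 ⊕ 19 = 30.
P'[4]: 238 ⊕ 50 ⊕ 144 = 76.

P'[1] = 219, P'[2] = 202, P'[3] = 30, P'[4] = 76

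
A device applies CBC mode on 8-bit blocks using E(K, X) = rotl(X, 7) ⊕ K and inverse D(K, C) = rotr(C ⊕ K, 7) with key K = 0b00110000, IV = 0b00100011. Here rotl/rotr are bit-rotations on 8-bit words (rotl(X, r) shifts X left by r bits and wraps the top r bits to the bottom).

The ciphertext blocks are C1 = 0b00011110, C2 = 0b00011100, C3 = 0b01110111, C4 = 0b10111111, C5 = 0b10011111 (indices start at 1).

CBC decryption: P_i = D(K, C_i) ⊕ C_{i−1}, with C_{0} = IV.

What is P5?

P5: D(K, 0b10011111) = 0b01011111; 0b01011111 ⊕ 0b10111111 = 0b11100000.

P5 = 0b11100000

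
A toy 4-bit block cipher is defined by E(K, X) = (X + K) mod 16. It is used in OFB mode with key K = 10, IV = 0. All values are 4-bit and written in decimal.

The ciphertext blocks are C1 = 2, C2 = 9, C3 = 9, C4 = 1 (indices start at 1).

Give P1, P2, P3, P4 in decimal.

P1 = 8, P2 = 13, P3 = 7, P4 = 9

OFB decryption: S_i = E(K, S_{i−1}) with S_{0} = IV; P_i = C_i ⊕ S_i.
P1: S = E(K, 0) = 10; 2 ⊕ 10 = 8.
P2: S = E(K, 10) = 4; 9 ⊕ 4 = 13.
P3: S = E(K, 4) = 14; 9 ⊕ 14 = 7.
P4: S = E(K, 14) = 8; 1 ⊕ 8 = 9.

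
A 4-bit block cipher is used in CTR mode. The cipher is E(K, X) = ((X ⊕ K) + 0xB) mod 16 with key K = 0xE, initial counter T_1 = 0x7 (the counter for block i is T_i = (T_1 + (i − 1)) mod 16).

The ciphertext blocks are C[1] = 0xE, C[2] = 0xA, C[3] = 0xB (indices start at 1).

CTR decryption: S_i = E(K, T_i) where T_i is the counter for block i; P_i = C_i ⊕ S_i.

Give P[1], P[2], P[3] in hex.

P[1] = 0xA, P[2] = 0xB, P[3] = 0x9

P[1]: T = 0x7, S = E(K, T) = 0x4; 0xE ⊕ 0x4 = 0xA.
P[2]: T = 0x8, S = E(K, T) = 0x1; 0xA ⊕ 0x1 = 0xB.
P[3]: T = 0x9, S = E(K, T) = 0x2; 0xB ⊕ 0x2 = 0x9.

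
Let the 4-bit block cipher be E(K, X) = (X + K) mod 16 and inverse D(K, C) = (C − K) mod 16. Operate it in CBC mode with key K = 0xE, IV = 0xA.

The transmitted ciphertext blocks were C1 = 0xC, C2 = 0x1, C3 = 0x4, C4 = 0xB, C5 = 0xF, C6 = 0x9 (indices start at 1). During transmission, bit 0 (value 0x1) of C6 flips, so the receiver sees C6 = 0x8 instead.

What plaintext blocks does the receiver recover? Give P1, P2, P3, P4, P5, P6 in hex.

P1 = 0x4, P2 = 0xF, P3 = 0x7, P4 = 0x9, P5 = 0xA, P6 = 0x5

CBC decryption: P_i = D(K, C_i) ⊕ C_{i−1}, with C_{0} = IV.
Only C6 changed, to 0x8. In CBC, a change in C_i garbles P_i and flips the same bit in P_{i+1}. Decrypting the received ciphertext:
P1: D(K, 0xC) = 0xE; 0xE ⊕ 0xA = 0x4.
P2: D(K, 0x1) = 0x3; 0x3 ⊕ 0xC = 0xF.
P3: D(K, 0x4) = 0x6; 0x6 ⊕ 0x1 = 0x7.
P4: D(K, 0xB) = 0xD; 0xD ⊕ 0x4 = 0x9.
P5: D(K, 0xF) = 0x1; 0x1 ⊕ 0xB = 0xA.
P6: D(K, 0x8) = 0xA; 0xA ⊕ 0xF = 0x5.
Blocks that differ from the original plaintext: P6.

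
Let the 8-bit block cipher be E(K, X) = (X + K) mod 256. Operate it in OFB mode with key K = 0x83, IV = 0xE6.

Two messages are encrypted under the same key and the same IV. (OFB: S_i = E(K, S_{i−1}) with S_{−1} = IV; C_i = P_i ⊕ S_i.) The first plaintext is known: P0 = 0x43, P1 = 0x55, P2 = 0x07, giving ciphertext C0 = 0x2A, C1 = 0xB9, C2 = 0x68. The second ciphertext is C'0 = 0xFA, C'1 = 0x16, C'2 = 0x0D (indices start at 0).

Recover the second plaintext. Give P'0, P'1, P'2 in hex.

In OFB with a reused IV, both messages share the same keystream S_i, so C_i ⊕ C'_i = P_i ⊕ P'_i and thus P'_i = P_i ⊕ C_i ⊕ C'_i.
P'0: 0x43 ⊕ 0x2A ⊕ 0xFA = 0x93.
P'1: 0x55 ⊕ 0xB9 ⊕ 0x16 = 0xFA.
P'2: 0x07 ⊕ 0x68 ⊕ 0x0D = 0x62.

P'0 = 0x93, P'1 = 0xFA, P'2 = 0x62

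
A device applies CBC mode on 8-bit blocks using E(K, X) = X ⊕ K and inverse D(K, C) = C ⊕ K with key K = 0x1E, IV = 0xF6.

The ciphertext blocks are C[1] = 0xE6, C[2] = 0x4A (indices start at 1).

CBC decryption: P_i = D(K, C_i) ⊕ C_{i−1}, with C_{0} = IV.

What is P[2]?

P[2]: D(K, 0x4A) = 0x54; 0x54 ⊕ 0xE6 = 0xB2.

P[2] = 0xB2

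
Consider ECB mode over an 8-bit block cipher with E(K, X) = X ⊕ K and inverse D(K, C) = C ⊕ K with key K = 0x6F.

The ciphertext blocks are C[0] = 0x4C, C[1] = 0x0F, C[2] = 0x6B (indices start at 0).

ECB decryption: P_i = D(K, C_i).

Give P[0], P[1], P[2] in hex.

P[0] = 0x23, P[1] = 0x60, P[2] = 0x04

P[0]: D(K, 0x4C) = 0x23.
P[1]: D(K, 0x0F) = 0x60.
P[2]: D(K, 0x6B) = 0x04.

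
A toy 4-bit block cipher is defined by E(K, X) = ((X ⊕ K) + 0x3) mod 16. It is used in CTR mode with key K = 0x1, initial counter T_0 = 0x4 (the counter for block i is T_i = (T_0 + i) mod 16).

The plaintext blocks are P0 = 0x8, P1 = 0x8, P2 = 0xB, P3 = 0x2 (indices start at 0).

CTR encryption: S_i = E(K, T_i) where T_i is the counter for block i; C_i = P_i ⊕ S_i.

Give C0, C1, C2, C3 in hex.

C0 = 0x0, C1 = 0xF, C2 = 0x1, C3 = 0xB

C0: T = 0x4, S = E(K, T) = 0x8; 0x8 ⊕ 0x8 = 0x0.
C1: T = 0x5, S = E(K, T) = 0x7; 0x8 ⊕ 0x7 = 0xF.
C2: T = 0x6, S = E(K, T) = 0xA; 0xB ⊕ 0xA = 0x1.
C3: T = 0x7, S = E(K, T) = 0x9; 0x2 ⊕ 0x9 = 0xB.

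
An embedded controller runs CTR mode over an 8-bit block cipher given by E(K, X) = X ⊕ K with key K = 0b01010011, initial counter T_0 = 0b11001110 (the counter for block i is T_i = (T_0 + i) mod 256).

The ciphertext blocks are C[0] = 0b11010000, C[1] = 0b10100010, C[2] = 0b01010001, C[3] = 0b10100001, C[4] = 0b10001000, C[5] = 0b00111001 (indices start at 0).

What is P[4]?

CTR decryption: S_i = E(K, T_i) where T_i is the counter for block i; P_i = C_i ⊕ S_i.
P[4]: T = 0b11010010, S = E(K, T) = 0b10000001; 0b10001000 ⊕ 0b10000001 = 0b00001001.

P[4] = 0b00001001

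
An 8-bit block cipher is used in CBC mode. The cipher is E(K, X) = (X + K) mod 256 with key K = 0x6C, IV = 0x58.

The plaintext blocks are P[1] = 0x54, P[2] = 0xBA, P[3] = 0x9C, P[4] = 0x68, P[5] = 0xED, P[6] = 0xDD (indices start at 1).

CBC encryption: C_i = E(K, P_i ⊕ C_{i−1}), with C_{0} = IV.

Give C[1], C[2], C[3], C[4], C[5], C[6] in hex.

C[1] = 0x78, C[2] = 0x2E, C[3] = 0x1E, C[4] = 0xE2, C[5] = 0x7B, C[6] = 0x12

C[1]: P[1] ⊕ 0x58 = 0x0C; E(K, 0x0C) = 0x78.
C[2]: P[2] ⊕ 0x78 = 0xC2; E(K, 0xC2) = 0x2E.
C[3]: P[3] ⊕ 0x2E = 0xB2; E(K, 0xB2) = 0x1E.
C[4]: P[4] ⊕ 0x1E = 0x76; E(K, 0x76) = 0xE2.
C[5]: P[5] ⊕ 0xE2 = 0x0F; E(K, 0x0F) = 0x7B.
C[6]: P[6] ⊕ 0x7B = 0xA6; E(K, 0xA6) = 0x12.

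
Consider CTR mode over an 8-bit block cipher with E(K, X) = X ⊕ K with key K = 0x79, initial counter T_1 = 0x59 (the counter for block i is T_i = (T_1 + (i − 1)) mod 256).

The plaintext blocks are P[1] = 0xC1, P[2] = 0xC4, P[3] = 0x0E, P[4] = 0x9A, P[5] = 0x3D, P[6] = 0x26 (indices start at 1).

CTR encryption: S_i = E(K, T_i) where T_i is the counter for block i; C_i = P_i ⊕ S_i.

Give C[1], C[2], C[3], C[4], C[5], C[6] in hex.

C[1] = 0xE1, C[2] = 0xE7, C[3] = 0x2C, C[4] = 0xBF, C[5] = 0x19, C[6] = 0x01

C[1]: T = 0x59, S = E(K, T) = 0x20; 0xC1 ⊕ 0x20 = 0xE1.
C[2]: T = 0x5A, S = E(K, T) = 0x23; 0xC4 ⊕ 0x23 = 0xE7.
C[3]: T = 0x5B, S = E(K, T) = 0x22; 0x0E ⊕ 0x22 = 0x2C.
C[4]: T = 0x5C, S = E(K, T) = 0x25; 0x9A ⊕ 0x25 = 0xBF.
C[5]: T = 0x5D, S = E(K, T) = 0x24; 0x3D ⊕ 0x24 = 0x19.
C[6]: T = 0x5E, S = E(K, T) = 0x27; 0x26 ⊕ 0x27 = 0x01.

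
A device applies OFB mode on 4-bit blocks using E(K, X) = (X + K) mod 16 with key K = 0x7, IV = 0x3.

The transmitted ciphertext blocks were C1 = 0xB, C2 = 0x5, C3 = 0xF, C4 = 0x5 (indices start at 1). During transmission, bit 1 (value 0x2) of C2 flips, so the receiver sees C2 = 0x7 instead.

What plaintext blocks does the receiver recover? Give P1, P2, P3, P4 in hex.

OFB decryption: S_i = E(K, S_{i−1}) with S_{0} = IV; P_i = C_i ⊕ S_i.
Only C2 changed, to 0x7. In OFB, a change in C_i flips the same bit in P_i only; the keystream is unaffected. Decrypting the received ciphertext:
P1: S = E(K, 0x3) = 0xA; 0xB ⊕ 0xA = 0x1.
P2: S = E(K, 0xA) = 0x1; 0x7 ⊕ 0x1 = 0x6.
P3: S = E(K, 0x1) = 0x8; 0xF ⊕ 0x8 = 0x7.
P4: S = E(K, 0x8) = 0xF; 0x5 ⊕ 0xF = 0xA.
Blocks that differ from the original plaintext: P2.

P1 = 0x1, P2 = 0x6, P3 = 0x7, P4 = 0xA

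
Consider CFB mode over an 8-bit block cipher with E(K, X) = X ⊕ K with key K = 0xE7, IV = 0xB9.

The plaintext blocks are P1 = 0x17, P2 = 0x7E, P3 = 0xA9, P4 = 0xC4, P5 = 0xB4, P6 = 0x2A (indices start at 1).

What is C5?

CFB encryption: C_i = P_i ⊕ E(K, C_{i−1}), with C_{0} = IV.
C1: E(K, 0xB9) = 0x5E; 0x17 ⊕ 0x5E = 0x49.
C2: E(K, 0x49) = 0xAE; 0x7E ⊕ 0xAE = 0xD0.
C3: E(K, 0xD0) = 0x37; 0xA9 ⊕ 0x37 = 0x9E.
C4: E(K, 0x9E) = 0x79; 0xC4 ⊕ 0x79 = 0xBD.
C5: E(K, 0xBD) = 0x5A; 0xB4 ⊕ 0x5A = 0xEE.

C5 = 0xEE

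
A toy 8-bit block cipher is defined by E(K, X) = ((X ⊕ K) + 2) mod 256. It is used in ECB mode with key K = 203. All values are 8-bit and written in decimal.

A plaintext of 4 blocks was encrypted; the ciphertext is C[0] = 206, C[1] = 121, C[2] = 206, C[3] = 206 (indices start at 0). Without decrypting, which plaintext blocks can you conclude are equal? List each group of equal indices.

ECB encrypts each block independently with the same key, so equal ciphertext blocks imply equal plaintext blocks.
C[0] = C[2] = C[3] = 206, so P[0] = P[2] = P[3].

P[0] = P[2] = P[3]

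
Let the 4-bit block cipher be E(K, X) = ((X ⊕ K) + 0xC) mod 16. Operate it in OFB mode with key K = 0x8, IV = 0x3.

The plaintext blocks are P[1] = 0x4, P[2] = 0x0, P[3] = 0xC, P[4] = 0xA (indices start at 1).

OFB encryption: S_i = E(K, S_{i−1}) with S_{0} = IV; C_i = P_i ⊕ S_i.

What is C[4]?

C[1]: S = E(K, 0x3) = 0x7; 0x4 ⊕ 0x7 = 0x3.
C[2]: S = E(K, 0x7) = 0xB; 0x0 ⊕ 0xB = 0xB.
C[3]: S = E(K, 0xB) = 0xF; 0xC ⊕ 0xF = 0x3.
C[4]: S = E(K, 0xF) = 0x3; 0xA ⊕ 0x3 = 0x9.

C[4] = 0x9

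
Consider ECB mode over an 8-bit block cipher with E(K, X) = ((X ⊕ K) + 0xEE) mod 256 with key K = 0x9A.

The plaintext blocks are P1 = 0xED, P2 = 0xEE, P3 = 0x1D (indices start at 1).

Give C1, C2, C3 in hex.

ECB encryption: C_i = E(K, P_i).
C1: E(K, 0xED) = 0x65.
C2: E(K, 0xEE) = 0x62.
C3: E(K, 0x1D) = 0x75.

C1 = 0x65, C2 = 0x62, C3 = 0x75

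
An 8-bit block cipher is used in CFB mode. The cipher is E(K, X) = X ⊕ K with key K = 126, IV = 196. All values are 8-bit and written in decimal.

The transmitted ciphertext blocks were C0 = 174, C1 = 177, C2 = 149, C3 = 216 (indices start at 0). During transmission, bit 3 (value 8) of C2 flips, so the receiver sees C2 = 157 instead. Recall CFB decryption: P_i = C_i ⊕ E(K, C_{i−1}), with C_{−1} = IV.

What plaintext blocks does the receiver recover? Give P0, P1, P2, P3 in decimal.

Only C2 changed, to 157. In CFB, a change in C_i flips the same bit in P_i and garbles P_{i+1}. Decrypting the received ciphertext:
P0: E(K, 196) = 186; 174 ⊕ 186 = 20.
P1: E(K, 174) = 208; 177 ⊕ 208 = 97.
P2: E(K, 177) = 207; 157 ⊕ 207 = 82.
P3: E(K, 157) = 227; 216 ⊕ 227 = 59.
Blocks that differ from the original plaintext: P2, P3.

P0 = 20, P1 = 97, P2 = 82, P3 = 59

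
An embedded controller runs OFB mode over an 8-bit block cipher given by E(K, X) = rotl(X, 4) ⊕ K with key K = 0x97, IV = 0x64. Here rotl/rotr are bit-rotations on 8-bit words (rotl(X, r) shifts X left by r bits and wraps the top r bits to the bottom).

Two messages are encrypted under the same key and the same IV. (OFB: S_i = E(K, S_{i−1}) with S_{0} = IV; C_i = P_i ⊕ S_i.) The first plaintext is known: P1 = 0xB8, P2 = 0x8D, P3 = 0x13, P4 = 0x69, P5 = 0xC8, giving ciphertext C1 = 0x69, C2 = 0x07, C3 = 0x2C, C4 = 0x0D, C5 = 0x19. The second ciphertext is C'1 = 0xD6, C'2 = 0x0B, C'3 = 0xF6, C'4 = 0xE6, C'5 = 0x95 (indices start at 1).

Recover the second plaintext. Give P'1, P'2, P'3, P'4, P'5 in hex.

P'1 = 0x07, P'2 = 0x81, P'3 = 0xC9, P'4 = 0x82, P'5 = 0x44

In OFB with a reused IV, both messages share the same keystream S_i, so C_i ⊕ C'_i = P_i ⊕ P'_i and thus P'_i = P_i ⊕ C_i ⊕ C'_i.
P'1: 0xB8 ⊕ 0x69 ⊕ 0xD6 = 0x07.
P'2: 0x8D ⊕ 0x07 ⊕ 0x0B = 0x81.
P'3: 0x13 ⊕ 0x2C ⊕ 0xF6 = 0xC9.
P'4: 0x69 ⊕ 0x0D ⊕ 0xE6 = 0x82.
P'5: 0xC8 ⊕ 0x19 ⊕ 0x95 = 0x44.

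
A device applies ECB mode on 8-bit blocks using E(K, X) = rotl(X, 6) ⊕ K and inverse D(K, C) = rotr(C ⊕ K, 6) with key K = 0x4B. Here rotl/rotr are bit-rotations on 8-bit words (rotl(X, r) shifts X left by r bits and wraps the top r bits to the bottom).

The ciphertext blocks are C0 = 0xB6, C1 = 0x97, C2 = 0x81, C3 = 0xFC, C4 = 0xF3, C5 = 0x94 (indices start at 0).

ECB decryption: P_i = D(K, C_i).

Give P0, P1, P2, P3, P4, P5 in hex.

P0: D(K, 0xB6) = 0xF7.
P1: D(K, 0x97) = 0x73.
P2: D(K, 0x81) = 0x2B.
P3: D(K, 0xFC) = 0xDE.
P4: D(K, 0xF3) = 0xE2.
P5: D(K, 0x94) = 0x7F.

P0 = 0xF7, P1 = 0x73, P2 = 0x2B, P3 = 0xDE, P4 = 0xE2, P5 = 0x7F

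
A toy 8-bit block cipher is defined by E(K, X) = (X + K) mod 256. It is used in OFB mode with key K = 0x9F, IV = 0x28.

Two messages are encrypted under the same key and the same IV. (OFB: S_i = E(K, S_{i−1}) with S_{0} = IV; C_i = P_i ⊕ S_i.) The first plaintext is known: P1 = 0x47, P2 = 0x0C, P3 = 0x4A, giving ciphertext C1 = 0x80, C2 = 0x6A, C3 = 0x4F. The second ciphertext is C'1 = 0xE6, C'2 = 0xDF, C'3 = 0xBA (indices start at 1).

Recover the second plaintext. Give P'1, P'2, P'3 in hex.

In OFB with a reused IV, both messages share the same keystream S_i, so C_i ⊕ C'_i = P_i ⊕ P'_i and thus P'_i = P_i ⊕ C_i ⊕ C'_i.
P'1: 0x47 ⊕ 0x80 ⊕ 0xE6 = 0x21.
P'2: 0x0C ⊕ 0x6A ⊕ 0xDF = 0xB9.
P'3: 0x4A ⊕ 0x4F ⊕ 0xBA = 0xBF.

P'1 = 0x21, P'2 = 0xB9, P'3 = 0xBF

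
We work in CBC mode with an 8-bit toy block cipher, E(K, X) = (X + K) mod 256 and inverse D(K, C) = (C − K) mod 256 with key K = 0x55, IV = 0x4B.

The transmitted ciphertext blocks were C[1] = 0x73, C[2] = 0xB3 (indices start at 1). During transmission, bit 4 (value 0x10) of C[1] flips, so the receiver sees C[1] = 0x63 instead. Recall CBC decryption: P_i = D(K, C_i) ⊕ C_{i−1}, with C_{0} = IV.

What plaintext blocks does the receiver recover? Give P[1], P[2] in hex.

P[1] = 0x45, P[2] = 0x3D

Only C[1] changed, to 0x63. In CBC, a change in C_i garbles P_i and flips the same bit in P_{i+1}. Decrypting the received ciphertext:
P[1]: D(K, 0x63) = 0x0E; 0x0E ⊕ 0x4B = 0x45.
P[2]: D(K, 0xB3) = 0x5E; 0x5E ⊕ 0x63 = 0x3D.
Blocks that differ from the original plaintext: P[1], P[2].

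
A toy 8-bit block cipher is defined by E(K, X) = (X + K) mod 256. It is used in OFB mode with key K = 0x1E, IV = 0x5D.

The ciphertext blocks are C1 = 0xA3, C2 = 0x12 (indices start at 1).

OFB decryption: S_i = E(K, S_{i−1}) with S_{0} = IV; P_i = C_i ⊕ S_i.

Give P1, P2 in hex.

P1 = 0xD8, P2 = 0x8B

P1: S = E(K, 0x5D) = 0x7B; 0xA3 ⊕ 0x7B = 0xD8.
P2: S = E(K, 0x7B) = 0x99; 0x12 ⊕ 0x99 = 0x8B.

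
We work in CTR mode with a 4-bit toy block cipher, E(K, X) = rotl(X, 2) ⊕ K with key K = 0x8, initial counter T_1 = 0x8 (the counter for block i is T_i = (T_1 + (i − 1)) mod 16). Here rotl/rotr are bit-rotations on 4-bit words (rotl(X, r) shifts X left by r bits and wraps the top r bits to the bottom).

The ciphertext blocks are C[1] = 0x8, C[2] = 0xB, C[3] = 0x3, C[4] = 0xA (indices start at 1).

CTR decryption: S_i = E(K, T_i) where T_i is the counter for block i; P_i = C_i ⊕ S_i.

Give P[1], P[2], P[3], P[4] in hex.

P[1] = 0x2, P[2] = 0x5, P[3] = 0x1, P[4] = 0xC

P[1]: T = 0x8, S = E(K, T) = 0xA; 0x8 ⊕ 0xA = 0x2.
P[2]: T = 0x9, S = E(K, T) = 0xE; 0xB ⊕ 0xE = 0x5.
P[3]: T = 0xA, S = E(K, T) = 0x2; 0x3 ⊕ 0x2 = 0x1.
P[4]: T = 0xB, S = E(K, T) = 0x6; 0xA ⊕ 0x6 = 0xC.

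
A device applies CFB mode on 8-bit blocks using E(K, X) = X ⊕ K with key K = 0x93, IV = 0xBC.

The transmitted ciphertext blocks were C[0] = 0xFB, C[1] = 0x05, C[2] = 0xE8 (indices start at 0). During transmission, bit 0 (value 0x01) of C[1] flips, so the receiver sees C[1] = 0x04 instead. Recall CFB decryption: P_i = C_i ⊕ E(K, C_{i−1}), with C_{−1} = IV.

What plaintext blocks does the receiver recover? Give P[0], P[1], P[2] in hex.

P[0] = 0xD4, P[1] = 0x6C, P[2] = 0x7F

Only C[1] changed, to 0x04. In CFB, a change in C_i flips the same bit in P_i and garbles P_{i+1}. Decrypting the received ciphertext:
P[0]: E(K, 0xBC) = 0x2F; 0xFB ⊕ 0x2F = 0xD4.
P[1]: E(K, 0xFB) = 0x68; 0x04 ⊕ 0x68 = 0x6C.
P[2]: E(K, 0x04) = 0x97; 0xE8 ⊕ 0x97 = 0x7F.
Blocks that differ from the original plaintext: P[1], P[2].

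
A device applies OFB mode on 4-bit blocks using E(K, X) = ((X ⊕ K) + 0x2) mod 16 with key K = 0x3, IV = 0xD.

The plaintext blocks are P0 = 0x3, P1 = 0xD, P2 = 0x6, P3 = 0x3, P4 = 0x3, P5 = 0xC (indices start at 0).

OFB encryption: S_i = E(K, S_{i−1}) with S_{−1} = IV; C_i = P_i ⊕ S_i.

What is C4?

C0: S = E(K, 0xD) = 0x0; 0x3 ⊕ 0x0 = 0x3.
C1: S = E(K, 0x0) = 0x5; 0xD ⊕ 0x5 = 0x8.
C2: S = E(K, 0x5) = 0x8; 0x6 ⊕ 0x8 = 0xE.
C3: S = E(K, 0x8) = 0xD; 0x3 ⊕ 0xD = 0xE.
C4: S = E(K, 0xD) = 0x0; 0x3 ⊕ 0x0 = 0x3.

C4 = 0x3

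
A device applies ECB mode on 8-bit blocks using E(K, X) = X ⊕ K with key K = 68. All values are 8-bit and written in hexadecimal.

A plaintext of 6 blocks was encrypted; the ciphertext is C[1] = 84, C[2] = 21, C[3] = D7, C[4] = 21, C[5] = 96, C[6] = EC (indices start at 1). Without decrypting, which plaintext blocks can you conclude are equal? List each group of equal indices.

ECB encrypts each block independently with the same key, so equal ciphertext blocks imply equal plaintext blocks.
C[2] = C[4] = 21, so P[2] = P[4].

P[2] = P[4]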